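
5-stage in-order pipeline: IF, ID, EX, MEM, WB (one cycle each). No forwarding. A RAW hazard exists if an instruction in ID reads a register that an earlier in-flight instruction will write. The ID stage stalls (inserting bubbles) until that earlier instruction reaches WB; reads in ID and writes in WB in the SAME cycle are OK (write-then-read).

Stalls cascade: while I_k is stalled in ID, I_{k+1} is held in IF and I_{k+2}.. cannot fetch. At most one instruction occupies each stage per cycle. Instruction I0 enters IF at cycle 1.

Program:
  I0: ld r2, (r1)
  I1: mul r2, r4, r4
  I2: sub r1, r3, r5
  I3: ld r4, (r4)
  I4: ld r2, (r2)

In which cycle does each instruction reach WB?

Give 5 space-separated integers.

Answer: 5 6 7 8 9

Derivation:
I0 ld r2 <- r1: IF@1 ID@2 stall=0 (-) EX@3 MEM@4 WB@5
I1 mul r2 <- r4,r4: IF@2 ID@3 stall=0 (-) EX@4 MEM@5 WB@6
I2 sub r1 <- r3,r5: IF@3 ID@4 stall=0 (-) EX@5 MEM@6 WB@7
I3 ld r4 <- r4: IF@4 ID@5 stall=0 (-) EX@6 MEM@7 WB@8
I4 ld r2 <- r2: IF@5 ID@6 stall=0 (-) EX@7 MEM@8 WB@9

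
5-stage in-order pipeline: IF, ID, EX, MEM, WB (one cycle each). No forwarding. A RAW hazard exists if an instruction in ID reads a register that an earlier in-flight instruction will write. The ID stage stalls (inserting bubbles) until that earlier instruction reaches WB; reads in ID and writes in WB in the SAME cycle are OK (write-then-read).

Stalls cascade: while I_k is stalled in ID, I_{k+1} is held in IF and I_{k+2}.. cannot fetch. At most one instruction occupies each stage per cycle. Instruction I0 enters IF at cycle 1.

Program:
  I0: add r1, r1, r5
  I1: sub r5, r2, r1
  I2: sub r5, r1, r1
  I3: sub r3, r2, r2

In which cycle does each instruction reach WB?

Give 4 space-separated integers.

I0 add r1 <- r1,r5: IF@1 ID@2 stall=0 (-) EX@3 MEM@4 WB@5
I1 sub r5 <- r2,r1: IF@2 ID@3 stall=2 (RAW on I0.r1 (WB@5)) EX@6 MEM@7 WB@8
I2 sub r5 <- r1,r1: IF@3 ID@6 stall=0 (-) EX@7 MEM@8 WB@9
I3 sub r3 <- r2,r2: IF@6 ID@7 stall=0 (-) EX@8 MEM@9 WB@10

Answer: 5 8 9 10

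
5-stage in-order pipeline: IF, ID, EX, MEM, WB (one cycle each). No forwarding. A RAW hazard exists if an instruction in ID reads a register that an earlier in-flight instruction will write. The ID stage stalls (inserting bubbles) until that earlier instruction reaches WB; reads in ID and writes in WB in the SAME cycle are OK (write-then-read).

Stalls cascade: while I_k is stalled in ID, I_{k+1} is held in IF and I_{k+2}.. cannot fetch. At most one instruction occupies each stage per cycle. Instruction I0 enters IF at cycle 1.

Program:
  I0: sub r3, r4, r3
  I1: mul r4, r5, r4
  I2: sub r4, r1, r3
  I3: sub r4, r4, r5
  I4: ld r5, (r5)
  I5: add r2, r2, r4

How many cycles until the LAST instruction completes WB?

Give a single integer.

I0 sub r3 <- r4,r3: IF@1 ID@2 stall=0 (-) EX@3 MEM@4 WB@5
I1 mul r4 <- r5,r4: IF@2 ID@3 stall=0 (-) EX@4 MEM@5 WB@6
I2 sub r4 <- r1,r3: IF@3 ID@4 stall=1 (RAW on I0.r3 (WB@5)) EX@6 MEM@7 WB@8
I3 sub r4 <- r4,r5: IF@4 ID@6 stall=2 (RAW on I2.r4 (WB@8)) EX@9 MEM@10 WB@11
I4 ld r5 <- r5: IF@6 ID@9 stall=0 (-) EX@10 MEM@11 WB@12
I5 add r2 <- r2,r4: IF@9 ID@10 stall=1 (RAW on I3.r4 (WB@11)) EX@12 MEM@13 WB@14

Answer: 14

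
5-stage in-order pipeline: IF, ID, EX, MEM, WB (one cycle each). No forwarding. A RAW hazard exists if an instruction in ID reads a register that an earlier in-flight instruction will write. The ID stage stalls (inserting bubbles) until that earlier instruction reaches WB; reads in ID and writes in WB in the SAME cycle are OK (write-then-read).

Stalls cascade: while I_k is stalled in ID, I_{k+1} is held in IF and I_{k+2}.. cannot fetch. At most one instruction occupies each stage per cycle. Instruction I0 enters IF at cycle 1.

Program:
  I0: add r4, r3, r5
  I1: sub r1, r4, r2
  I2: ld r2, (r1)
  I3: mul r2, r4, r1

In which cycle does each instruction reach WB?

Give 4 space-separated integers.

Answer: 5 8 11 12

Derivation:
I0 add r4 <- r3,r5: IF@1 ID@2 stall=0 (-) EX@3 MEM@4 WB@5
I1 sub r1 <- r4,r2: IF@2 ID@3 stall=2 (RAW on I0.r4 (WB@5)) EX@6 MEM@7 WB@8
I2 ld r2 <- r1: IF@3 ID@6 stall=2 (RAW on I1.r1 (WB@8)) EX@9 MEM@10 WB@11
I3 mul r2 <- r4,r1: IF@6 ID@9 stall=0 (-) EX@10 MEM@11 WB@12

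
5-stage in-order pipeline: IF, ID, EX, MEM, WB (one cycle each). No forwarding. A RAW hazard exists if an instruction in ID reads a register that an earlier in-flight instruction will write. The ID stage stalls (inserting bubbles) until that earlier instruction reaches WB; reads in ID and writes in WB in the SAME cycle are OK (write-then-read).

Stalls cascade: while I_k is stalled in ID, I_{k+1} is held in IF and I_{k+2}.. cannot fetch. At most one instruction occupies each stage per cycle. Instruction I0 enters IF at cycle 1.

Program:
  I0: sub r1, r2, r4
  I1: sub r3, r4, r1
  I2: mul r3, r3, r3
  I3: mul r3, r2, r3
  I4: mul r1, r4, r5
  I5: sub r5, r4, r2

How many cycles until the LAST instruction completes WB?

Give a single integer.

I0 sub r1 <- r2,r4: IF@1 ID@2 stall=0 (-) EX@3 MEM@4 WB@5
I1 sub r3 <- r4,r1: IF@2 ID@3 stall=2 (RAW on I0.r1 (WB@5)) EX@6 MEM@7 WB@8
I2 mul r3 <- r3,r3: IF@3 ID@6 stall=2 (RAW on I1.r3 (WB@8)) EX@9 MEM@10 WB@11
I3 mul r3 <- r2,r3: IF@6 ID@9 stall=2 (RAW on I2.r3 (WB@11)) EX@12 MEM@13 WB@14
I4 mul r1 <- r4,r5: IF@9 ID@12 stall=0 (-) EX@13 MEM@14 WB@15
I5 sub r5 <- r4,r2: IF@12 ID@13 stall=0 (-) EX@14 MEM@15 WB@16

Answer: 16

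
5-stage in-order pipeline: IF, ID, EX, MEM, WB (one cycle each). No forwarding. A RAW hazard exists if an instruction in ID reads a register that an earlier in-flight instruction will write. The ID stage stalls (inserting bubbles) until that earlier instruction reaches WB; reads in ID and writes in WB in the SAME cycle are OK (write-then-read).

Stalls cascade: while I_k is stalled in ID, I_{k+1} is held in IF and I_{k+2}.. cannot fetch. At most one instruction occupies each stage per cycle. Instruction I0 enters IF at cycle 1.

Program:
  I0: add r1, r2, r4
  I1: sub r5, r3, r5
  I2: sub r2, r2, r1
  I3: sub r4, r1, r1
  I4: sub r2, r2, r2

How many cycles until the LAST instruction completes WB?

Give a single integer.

I0 add r1 <- r2,r4: IF@1 ID@2 stall=0 (-) EX@3 MEM@4 WB@5
I1 sub r5 <- r3,r5: IF@2 ID@3 stall=0 (-) EX@4 MEM@5 WB@6
I2 sub r2 <- r2,r1: IF@3 ID@4 stall=1 (RAW on I0.r1 (WB@5)) EX@6 MEM@7 WB@8
I3 sub r4 <- r1,r1: IF@4 ID@6 stall=0 (-) EX@7 MEM@8 WB@9
I4 sub r2 <- r2,r2: IF@6 ID@7 stall=1 (RAW on I2.r2 (WB@8)) EX@9 MEM@10 WB@11

Answer: 11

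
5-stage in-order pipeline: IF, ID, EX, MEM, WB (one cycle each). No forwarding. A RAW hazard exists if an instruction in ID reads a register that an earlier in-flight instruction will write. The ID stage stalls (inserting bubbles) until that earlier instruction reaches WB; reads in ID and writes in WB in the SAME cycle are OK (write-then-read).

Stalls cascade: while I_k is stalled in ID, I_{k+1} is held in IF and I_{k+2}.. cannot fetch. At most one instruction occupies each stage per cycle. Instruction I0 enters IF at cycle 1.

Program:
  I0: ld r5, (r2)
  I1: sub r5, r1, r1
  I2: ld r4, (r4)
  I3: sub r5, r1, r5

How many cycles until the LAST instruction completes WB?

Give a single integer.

Answer: 9

Derivation:
I0 ld r5 <- r2: IF@1 ID@2 stall=0 (-) EX@3 MEM@4 WB@5
I1 sub r5 <- r1,r1: IF@2 ID@3 stall=0 (-) EX@4 MEM@5 WB@6
I2 ld r4 <- r4: IF@3 ID@4 stall=0 (-) EX@5 MEM@6 WB@7
I3 sub r5 <- r1,r5: IF@4 ID@5 stall=1 (RAW on I1.r5 (WB@6)) EX@7 MEM@8 WB@9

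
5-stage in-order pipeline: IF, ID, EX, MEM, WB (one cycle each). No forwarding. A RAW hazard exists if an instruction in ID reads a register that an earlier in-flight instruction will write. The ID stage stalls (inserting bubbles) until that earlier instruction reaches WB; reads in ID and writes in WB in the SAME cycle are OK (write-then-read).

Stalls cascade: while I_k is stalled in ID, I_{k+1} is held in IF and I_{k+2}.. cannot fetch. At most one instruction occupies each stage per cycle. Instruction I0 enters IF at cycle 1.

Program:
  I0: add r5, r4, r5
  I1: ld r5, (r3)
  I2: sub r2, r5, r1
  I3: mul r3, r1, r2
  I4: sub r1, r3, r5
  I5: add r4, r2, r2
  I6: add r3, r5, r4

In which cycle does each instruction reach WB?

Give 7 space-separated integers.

Answer: 5 6 9 12 15 16 19

Derivation:
I0 add r5 <- r4,r5: IF@1 ID@2 stall=0 (-) EX@3 MEM@4 WB@5
I1 ld r5 <- r3: IF@2 ID@3 stall=0 (-) EX@4 MEM@5 WB@6
I2 sub r2 <- r5,r1: IF@3 ID@4 stall=2 (RAW on I1.r5 (WB@6)) EX@7 MEM@8 WB@9
I3 mul r3 <- r1,r2: IF@4 ID@7 stall=2 (RAW on I2.r2 (WB@9)) EX@10 MEM@11 WB@12
I4 sub r1 <- r3,r5: IF@7 ID@10 stall=2 (RAW on I3.r3 (WB@12)) EX@13 MEM@14 WB@15
I5 add r4 <- r2,r2: IF@10 ID@13 stall=0 (-) EX@14 MEM@15 WB@16
I6 add r3 <- r5,r4: IF@13 ID@14 stall=2 (RAW on I5.r4 (WB@16)) EX@17 MEM@18 WB@19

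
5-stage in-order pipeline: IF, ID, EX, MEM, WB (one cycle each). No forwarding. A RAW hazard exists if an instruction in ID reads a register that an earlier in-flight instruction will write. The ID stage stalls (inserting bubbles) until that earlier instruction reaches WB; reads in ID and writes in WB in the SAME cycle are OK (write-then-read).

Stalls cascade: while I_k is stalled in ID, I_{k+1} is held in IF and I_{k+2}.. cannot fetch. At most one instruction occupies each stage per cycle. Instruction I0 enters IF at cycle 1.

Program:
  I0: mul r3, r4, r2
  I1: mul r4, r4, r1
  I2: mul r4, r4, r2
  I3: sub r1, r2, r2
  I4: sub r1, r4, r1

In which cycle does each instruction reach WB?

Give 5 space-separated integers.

I0 mul r3 <- r4,r2: IF@1 ID@2 stall=0 (-) EX@3 MEM@4 WB@5
I1 mul r4 <- r4,r1: IF@2 ID@3 stall=0 (-) EX@4 MEM@5 WB@6
I2 mul r4 <- r4,r2: IF@3 ID@4 stall=2 (RAW on I1.r4 (WB@6)) EX@7 MEM@8 WB@9
I3 sub r1 <- r2,r2: IF@4 ID@7 stall=0 (-) EX@8 MEM@9 WB@10
I4 sub r1 <- r4,r1: IF@7 ID@8 stall=2 (RAW on I3.r1 (WB@10)) EX@11 MEM@12 WB@13

Answer: 5 6 9 10 13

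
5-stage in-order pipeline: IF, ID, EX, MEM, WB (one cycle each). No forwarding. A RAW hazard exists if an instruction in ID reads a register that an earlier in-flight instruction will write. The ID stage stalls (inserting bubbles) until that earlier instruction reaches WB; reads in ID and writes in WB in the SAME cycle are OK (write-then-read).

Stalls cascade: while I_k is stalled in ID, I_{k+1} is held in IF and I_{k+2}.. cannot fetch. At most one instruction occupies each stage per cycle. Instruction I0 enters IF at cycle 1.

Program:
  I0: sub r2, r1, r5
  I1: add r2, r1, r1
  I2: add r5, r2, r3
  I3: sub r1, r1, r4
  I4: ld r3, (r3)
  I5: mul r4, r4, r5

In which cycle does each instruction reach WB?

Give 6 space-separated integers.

I0 sub r2 <- r1,r5: IF@1 ID@2 stall=0 (-) EX@3 MEM@4 WB@5
I1 add r2 <- r1,r1: IF@2 ID@3 stall=0 (-) EX@4 MEM@5 WB@6
I2 add r5 <- r2,r3: IF@3 ID@4 stall=2 (RAW on I1.r2 (WB@6)) EX@7 MEM@8 WB@9
I3 sub r1 <- r1,r4: IF@4 ID@7 stall=0 (-) EX@8 MEM@9 WB@10
I4 ld r3 <- r3: IF@7 ID@8 stall=0 (-) EX@9 MEM@10 WB@11
I5 mul r4 <- r4,r5: IF@8 ID@9 stall=0 (-) EX@10 MEM@11 WB@12

Answer: 5 6 9 10 11 12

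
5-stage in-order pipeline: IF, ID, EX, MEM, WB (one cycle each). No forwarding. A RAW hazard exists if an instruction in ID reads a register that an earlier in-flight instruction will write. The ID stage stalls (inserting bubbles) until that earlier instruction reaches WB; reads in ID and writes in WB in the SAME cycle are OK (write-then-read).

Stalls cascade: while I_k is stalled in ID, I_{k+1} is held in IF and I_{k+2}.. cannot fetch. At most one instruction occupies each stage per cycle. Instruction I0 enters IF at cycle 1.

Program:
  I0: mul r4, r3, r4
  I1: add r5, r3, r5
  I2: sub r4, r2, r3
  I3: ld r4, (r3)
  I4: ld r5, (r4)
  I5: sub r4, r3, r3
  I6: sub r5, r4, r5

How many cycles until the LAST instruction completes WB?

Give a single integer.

I0 mul r4 <- r3,r4: IF@1 ID@2 stall=0 (-) EX@3 MEM@4 WB@5
I1 add r5 <- r3,r5: IF@2 ID@3 stall=0 (-) EX@4 MEM@5 WB@6
I2 sub r4 <- r2,r3: IF@3 ID@4 stall=0 (-) EX@5 MEM@6 WB@7
I3 ld r4 <- r3: IF@4 ID@5 stall=0 (-) EX@6 MEM@7 WB@8
I4 ld r5 <- r4: IF@5 ID@6 stall=2 (RAW on I3.r4 (WB@8)) EX@9 MEM@10 WB@11
I5 sub r4 <- r3,r3: IF@6 ID@9 stall=0 (-) EX@10 MEM@11 WB@12
I6 sub r5 <- r4,r5: IF@9 ID@10 stall=2 (RAW on I5.r4 (WB@12)) EX@13 MEM@14 WB@15

Answer: 15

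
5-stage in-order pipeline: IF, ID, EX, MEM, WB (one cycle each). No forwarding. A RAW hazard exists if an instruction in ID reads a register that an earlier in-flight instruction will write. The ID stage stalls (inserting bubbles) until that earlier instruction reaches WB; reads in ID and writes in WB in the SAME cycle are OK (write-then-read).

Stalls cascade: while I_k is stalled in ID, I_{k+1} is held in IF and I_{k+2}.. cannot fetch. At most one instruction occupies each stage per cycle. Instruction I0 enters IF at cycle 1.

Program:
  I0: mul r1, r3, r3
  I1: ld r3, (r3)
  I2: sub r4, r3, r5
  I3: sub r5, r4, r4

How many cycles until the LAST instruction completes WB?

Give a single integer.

I0 mul r1 <- r3,r3: IF@1 ID@2 stall=0 (-) EX@3 MEM@4 WB@5
I1 ld r3 <- r3: IF@2 ID@3 stall=0 (-) EX@4 MEM@5 WB@6
I2 sub r4 <- r3,r5: IF@3 ID@4 stall=2 (RAW on I1.r3 (WB@6)) EX@7 MEM@8 WB@9
I3 sub r5 <- r4,r4: IF@4 ID@7 stall=2 (RAW on I2.r4 (WB@9)) EX@10 MEM@11 WB@12

Answer: 12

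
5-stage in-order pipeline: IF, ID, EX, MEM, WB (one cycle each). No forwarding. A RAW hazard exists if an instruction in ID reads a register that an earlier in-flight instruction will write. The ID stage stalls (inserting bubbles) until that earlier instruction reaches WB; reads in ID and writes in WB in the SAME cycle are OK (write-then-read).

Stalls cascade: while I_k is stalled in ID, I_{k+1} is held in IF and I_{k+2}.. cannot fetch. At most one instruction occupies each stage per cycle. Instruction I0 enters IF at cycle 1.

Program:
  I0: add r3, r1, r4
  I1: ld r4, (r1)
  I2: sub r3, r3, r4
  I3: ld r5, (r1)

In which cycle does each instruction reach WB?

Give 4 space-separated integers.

Answer: 5 6 9 10

Derivation:
I0 add r3 <- r1,r4: IF@1 ID@2 stall=0 (-) EX@3 MEM@4 WB@5
I1 ld r4 <- r1: IF@2 ID@3 stall=0 (-) EX@4 MEM@5 WB@6
I2 sub r3 <- r3,r4: IF@3 ID@4 stall=2 (RAW on I1.r4 (WB@6)) EX@7 MEM@8 WB@9
I3 ld r5 <- r1: IF@4 ID@7 stall=0 (-) EX@8 MEM@9 WB@10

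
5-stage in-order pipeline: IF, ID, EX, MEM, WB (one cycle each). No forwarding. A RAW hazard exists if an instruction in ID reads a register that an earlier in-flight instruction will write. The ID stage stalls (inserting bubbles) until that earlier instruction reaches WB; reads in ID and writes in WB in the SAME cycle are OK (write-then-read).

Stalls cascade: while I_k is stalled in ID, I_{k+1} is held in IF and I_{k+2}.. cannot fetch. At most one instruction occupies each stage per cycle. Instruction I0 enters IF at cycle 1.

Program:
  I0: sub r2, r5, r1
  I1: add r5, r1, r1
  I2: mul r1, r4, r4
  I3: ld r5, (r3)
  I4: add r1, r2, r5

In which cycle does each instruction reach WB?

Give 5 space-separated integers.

I0 sub r2 <- r5,r1: IF@1 ID@2 stall=0 (-) EX@3 MEM@4 WB@5
I1 add r5 <- r1,r1: IF@2 ID@3 stall=0 (-) EX@4 MEM@5 WB@6
I2 mul r1 <- r4,r4: IF@3 ID@4 stall=0 (-) EX@5 MEM@6 WB@7
I3 ld r5 <- r3: IF@4 ID@5 stall=0 (-) EX@6 MEM@7 WB@8
I4 add r1 <- r2,r5: IF@5 ID@6 stall=2 (RAW on I3.r5 (WB@8)) EX@9 MEM@10 WB@11

Answer: 5 6 7 8 11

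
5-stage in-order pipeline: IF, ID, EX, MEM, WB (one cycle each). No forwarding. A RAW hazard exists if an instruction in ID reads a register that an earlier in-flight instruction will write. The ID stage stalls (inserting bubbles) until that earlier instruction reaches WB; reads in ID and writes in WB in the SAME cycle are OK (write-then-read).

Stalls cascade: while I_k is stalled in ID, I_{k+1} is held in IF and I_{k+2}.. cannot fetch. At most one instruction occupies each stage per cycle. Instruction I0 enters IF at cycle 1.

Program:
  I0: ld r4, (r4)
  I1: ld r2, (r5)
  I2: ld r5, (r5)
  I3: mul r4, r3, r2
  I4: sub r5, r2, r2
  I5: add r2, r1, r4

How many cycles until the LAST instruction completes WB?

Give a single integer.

I0 ld r4 <- r4: IF@1 ID@2 stall=0 (-) EX@3 MEM@4 WB@5
I1 ld r2 <- r5: IF@2 ID@3 stall=0 (-) EX@4 MEM@5 WB@6
I2 ld r5 <- r5: IF@3 ID@4 stall=0 (-) EX@5 MEM@6 WB@7
I3 mul r4 <- r3,r2: IF@4 ID@5 stall=1 (RAW on I1.r2 (WB@6)) EX@7 MEM@8 WB@9
I4 sub r5 <- r2,r2: IF@5 ID@7 stall=0 (-) EX@8 MEM@9 WB@10
I5 add r2 <- r1,r4: IF@7 ID@8 stall=1 (RAW on I3.r4 (WB@9)) EX@10 MEM@11 WB@12

Answer: 12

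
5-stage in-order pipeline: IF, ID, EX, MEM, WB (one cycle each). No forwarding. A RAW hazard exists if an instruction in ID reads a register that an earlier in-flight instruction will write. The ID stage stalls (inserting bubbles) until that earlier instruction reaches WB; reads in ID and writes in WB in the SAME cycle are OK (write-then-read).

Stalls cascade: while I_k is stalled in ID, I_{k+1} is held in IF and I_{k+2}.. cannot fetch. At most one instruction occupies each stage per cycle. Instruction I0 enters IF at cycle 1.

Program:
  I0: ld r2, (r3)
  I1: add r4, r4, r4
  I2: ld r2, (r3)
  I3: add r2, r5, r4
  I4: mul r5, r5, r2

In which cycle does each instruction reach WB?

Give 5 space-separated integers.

Answer: 5 6 7 9 12

Derivation:
I0 ld r2 <- r3: IF@1 ID@2 stall=0 (-) EX@3 MEM@4 WB@5
I1 add r4 <- r4,r4: IF@2 ID@3 stall=0 (-) EX@4 MEM@5 WB@6
I2 ld r2 <- r3: IF@3 ID@4 stall=0 (-) EX@5 MEM@6 WB@7
I3 add r2 <- r5,r4: IF@4 ID@5 stall=1 (RAW on I1.r4 (WB@6)) EX@7 MEM@8 WB@9
I4 mul r5 <- r5,r2: IF@5 ID@7 stall=2 (RAW on I3.r2 (WB@9)) EX@10 MEM@11 WB@12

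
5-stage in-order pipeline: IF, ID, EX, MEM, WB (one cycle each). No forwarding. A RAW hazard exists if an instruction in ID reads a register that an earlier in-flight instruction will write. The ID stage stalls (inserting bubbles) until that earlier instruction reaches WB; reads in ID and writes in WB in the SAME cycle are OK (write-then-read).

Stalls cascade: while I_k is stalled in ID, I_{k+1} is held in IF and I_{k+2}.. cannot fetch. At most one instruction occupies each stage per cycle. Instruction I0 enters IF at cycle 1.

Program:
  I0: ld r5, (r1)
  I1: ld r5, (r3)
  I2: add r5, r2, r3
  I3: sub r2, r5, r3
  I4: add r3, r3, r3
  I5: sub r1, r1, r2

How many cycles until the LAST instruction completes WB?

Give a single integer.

Answer: 13

Derivation:
I0 ld r5 <- r1: IF@1 ID@2 stall=0 (-) EX@3 MEM@4 WB@5
I1 ld r5 <- r3: IF@2 ID@3 stall=0 (-) EX@4 MEM@5 WB@6
I2 add r5 <- r2,r3: IF@3 ID@4 stall=0 (-) EX@5 MEM@6 WB@7
I3 sub r2 <- r5,r3: IF@4 ID@5 stall=2 (RAW on I2.r5 (WB@7)) EX@8 MEM@9 WB@10
I4 add r3 <- r3,r3: IF@5 ID@8 stall=0 (-) EX@9 MEM@10 WB@11
I5 sub r1 <- r1,r2: IF@8 ID@9 stall=1 (RAW on I3.r2 (WB@10)) EX@11 MEM@12 WB@13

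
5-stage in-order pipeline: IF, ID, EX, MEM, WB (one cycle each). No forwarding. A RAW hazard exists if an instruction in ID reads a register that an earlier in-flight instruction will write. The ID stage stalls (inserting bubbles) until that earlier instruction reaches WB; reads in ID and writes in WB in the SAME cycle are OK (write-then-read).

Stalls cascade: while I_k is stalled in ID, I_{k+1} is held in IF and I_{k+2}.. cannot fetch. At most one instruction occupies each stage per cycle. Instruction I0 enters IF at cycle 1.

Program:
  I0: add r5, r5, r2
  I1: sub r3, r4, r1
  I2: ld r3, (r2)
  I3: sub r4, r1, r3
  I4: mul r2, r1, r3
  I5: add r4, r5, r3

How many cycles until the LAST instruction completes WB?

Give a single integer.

Answer: 12

Derivation:
I0 add r5 <- r5,r2: IF@1 ID@2 stall=0 (-) EX@3 MEM@4 WB@5
I1 sub r3 <- r4,r1: IF@2 ID@3 stall=0 (-) EX@4 MEM@5 WB@6
I2 ld r3 <- r2: IF@3 ID@4 stall=0 (-) EX@5 MEM@6 WB@7
I3 sub r4 <- r1,r3: IF@4 ID@5 stall=2 (RAW on I2.r3 (WB@7)) EX@8 MEM@9 WB@10
I4 mul r2 <- r1,r3: IF@5 ID@8 stall=0 (-) EX@9 MEM@10 WB@11
I5 add r4 <- r5,r3: IF@8 ID@9 stall=0 (-) EX@10 MEM@11 WB@12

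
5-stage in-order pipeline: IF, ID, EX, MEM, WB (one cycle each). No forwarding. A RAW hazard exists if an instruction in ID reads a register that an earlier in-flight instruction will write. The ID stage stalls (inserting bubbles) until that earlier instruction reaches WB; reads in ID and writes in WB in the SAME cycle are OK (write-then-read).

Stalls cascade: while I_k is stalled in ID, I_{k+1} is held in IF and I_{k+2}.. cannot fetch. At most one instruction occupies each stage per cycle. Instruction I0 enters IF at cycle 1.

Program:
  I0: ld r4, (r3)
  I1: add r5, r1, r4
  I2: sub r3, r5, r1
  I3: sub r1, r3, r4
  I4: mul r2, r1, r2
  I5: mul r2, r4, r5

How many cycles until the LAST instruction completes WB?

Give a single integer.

I0 ld r4 <- r3: IF@1 ID@2 stall=0 (-) EX@3 MEM@4 WB@5
I1 add r5 <- r1,r4: IF@2 ID@3 stall=2 (RAW on I0.r4 (WB@5)) EX@6 MEM@7 WB@8
I2 sub r3 <- r5,r1: IF@3 ID@6 stall=2 (RAW on I1.r5 (WB@8)) EX@9 MEM@10 WB@11
I3 sub r1 <- r3,r4: IF@6 ID@9 stall=2 (RAW on I2.r3 (WB@11)) EX@12 MEM@13 WB@14
I4 mul r2 <- r1,r2: IF@9 ID@12 stall=2 (RAW on I3.r1 (WB@14)) EX@15 MEM@16 WB@17
I5 mul r2 <- r4,r5: IF@12 ID@15 stall=0 (-) EX@16 MEM@17 WB@18

Answer: 18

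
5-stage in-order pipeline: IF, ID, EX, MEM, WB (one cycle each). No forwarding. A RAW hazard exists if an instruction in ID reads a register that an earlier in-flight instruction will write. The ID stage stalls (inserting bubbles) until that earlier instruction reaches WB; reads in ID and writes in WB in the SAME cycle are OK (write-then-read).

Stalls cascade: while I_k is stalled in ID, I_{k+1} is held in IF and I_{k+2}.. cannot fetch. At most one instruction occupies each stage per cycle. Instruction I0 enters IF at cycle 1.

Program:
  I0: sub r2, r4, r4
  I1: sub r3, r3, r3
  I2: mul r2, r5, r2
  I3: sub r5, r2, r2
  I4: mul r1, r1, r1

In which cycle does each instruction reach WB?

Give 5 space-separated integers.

I0 sub r2 <- r4,r4: IF@1 ID@2 stall=0 (-) EX@3 MEM@4 WB@5
I1 sub r3 <- r3,r3: IF@2 ID@3 stall=0 (-) EX@4 MEM@5 WB@6
I2 mul r2 <- r5,r2: IF@3 ID@4 stall=1 (RAW on I0.r2 (WB@5)) EX@6 MEM@7 WB@8
I3 sub r5 <- r2,r2: IF@4 ID@6 stall=2 (RAW on I2.r2 (WB@8)) EX@9 MEM@10 WB@11
I4 mul r1 <- r1,r1: IF@6 ID@9 stall=0 (-) EX@10 MEM@11 WB@12

Answer: 5 6 8 11 12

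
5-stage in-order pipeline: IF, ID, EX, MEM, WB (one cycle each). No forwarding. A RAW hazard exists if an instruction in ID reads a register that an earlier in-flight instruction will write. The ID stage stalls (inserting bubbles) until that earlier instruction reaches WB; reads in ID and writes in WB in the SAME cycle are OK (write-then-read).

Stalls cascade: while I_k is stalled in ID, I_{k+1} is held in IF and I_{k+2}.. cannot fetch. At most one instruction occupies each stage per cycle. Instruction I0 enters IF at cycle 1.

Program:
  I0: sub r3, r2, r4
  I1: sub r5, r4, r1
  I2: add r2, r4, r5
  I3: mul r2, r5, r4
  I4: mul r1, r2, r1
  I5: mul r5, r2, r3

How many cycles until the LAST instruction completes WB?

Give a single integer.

I0 sub r3 <- r2,r4: IF@1 ID@2 stall=0 (-) EX@3 MEM@4 WB@5
I1 sub r5 <- r4,r1: IF@2 ID@3 stall=0 (-) EX@4 MEM@5 WB@6
I2 add r2 <- r4,r5: IF@3 ID@4 stall=2 (RAW on I1.r5 (WB@6)) EX@7 MEM@8 WB@9
I3 mul r2 <- r5,r4: IF@4 ID@7 stall=0 (-) EX@8 MEM@9 WB@10
I4 mul r1 <- r2,r1: IF@7 ID@8 stall=2 (RAW on I3.r2 (WB@10)) EX@11 MEM@12 WB@13
I5 mul r5 <- r2,r3: IF@8 ID@11 stall=0 (-) EX@12 MEM@13 WB@14

Answer: 14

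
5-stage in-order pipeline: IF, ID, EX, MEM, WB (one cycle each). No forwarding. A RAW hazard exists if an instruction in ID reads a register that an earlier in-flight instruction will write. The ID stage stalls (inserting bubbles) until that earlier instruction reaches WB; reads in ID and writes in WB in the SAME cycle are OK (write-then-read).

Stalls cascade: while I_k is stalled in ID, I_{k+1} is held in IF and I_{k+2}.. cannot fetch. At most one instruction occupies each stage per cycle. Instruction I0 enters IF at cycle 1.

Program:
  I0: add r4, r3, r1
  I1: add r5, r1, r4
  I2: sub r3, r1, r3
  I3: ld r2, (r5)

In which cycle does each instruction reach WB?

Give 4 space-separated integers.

Answer: 5 8 9 11

Derivation:
I0 add r4 <- r3,r1: IF@1 ID@2 stall=0 (-) EX@3 MEM@4 WB@5
I1 add r5 <- r1,r4: IF@2 ID@3 stall=2 (RAW on I0.r4 (WB@5)) EX@6 MEM@7 WB@8
I2 sub r3 <- r1,r3: IF@3 ID@6 stall=0 (-) EX@7 MEM@8 WB@9
I3 ld r2 <- r5: IF@6 ID@7 stall=1 (RAW on I1.r5 (WB@8)) EX@9 MEM@10 WB@11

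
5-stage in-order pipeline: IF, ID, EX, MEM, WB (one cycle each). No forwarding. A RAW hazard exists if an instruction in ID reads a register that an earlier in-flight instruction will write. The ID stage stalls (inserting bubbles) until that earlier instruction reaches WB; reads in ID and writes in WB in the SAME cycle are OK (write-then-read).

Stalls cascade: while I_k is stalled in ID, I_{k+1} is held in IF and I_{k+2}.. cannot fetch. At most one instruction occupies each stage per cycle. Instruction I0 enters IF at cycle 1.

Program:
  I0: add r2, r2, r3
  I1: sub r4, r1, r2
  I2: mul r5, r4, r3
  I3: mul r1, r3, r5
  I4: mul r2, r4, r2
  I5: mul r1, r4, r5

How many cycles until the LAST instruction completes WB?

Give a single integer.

I0 add r2 <- r2,r3: IF@1 ID@2 stall=0 (-) EX@3 MEM@4 WB@5
I1 sub r4 <- r1,r2: IF@2 ID@3 stall=2 (RAW on I0.r2 (WB@5)) EX@6 MEM@7 WB@8
I2 mul r5 <- r4,r3: IF@3 ID@6 stall=2 (RAW on I1.r4 (WB@8)) EX@9 MEM@10 WB@11
I3 mul r1 <- r3,r5: IF@6 ID@9 stall=2 (RAW on I2.r5 (WB@11)) EX@12 MEM@13 WB@14
I4 mul r2 <- r4,r2: IF@9 ID@12 stall=0 (-) EX@13 MEM@14 WB@15
I5 mul r1 <- r4,r5: IF@12 ID@13 stall=0 (-) EX@14 MEM@15 WB@16

Answer: 16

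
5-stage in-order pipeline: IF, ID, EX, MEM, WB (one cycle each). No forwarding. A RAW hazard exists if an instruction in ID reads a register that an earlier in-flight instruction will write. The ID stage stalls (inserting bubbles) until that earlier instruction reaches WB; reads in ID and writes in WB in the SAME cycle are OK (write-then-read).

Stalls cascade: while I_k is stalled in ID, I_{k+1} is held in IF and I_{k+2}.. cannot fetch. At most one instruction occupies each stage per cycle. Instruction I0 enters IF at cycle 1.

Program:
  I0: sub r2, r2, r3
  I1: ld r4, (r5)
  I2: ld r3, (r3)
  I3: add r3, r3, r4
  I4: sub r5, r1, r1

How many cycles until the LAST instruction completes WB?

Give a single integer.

Answer: 11

Derivation:
I0 sub r2 <- r2,r3: IF@1 ID@2 stall=0 (-) EX@3 MEM@4 WB@5
I1 ld r4 <- r5: IF@2 ID@3 stall=0 (-) EX@4 MEM@5 WB@6
I2 ld r3 <- r3: IF@3 ID@4 stall=0 (-) EX@5 MEM@6 WB@7
I3 add r3 <- r3,r4: IF@4 ID@5 stall=2 (RAW on I2.r3 (WB@7)) EX@8 MEM@9 WB@10
I4 sub r5 <- r1,r1: IF@5 ID@8 stall=0 (-) EX@9 MEM@10 WB@11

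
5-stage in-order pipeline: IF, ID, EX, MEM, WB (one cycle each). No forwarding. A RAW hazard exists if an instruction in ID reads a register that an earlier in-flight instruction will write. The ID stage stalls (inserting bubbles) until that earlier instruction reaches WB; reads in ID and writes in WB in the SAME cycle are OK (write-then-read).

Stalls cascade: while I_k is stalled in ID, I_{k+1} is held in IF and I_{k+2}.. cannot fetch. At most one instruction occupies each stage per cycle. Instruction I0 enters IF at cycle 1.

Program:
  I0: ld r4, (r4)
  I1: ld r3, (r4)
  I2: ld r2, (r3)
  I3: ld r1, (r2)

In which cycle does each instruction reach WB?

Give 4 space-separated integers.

Answer: 5 8 11 14

Derivation:
I0 ld r4 <- r4: IF@1 ID@2 stall=0 (-) EX@3 MEM@4 WB@5
I1 ld r3 <- r4: IF@2 ID@3 stall=2 (RAW on I0.r4 (WB@5)) EX@6 MEM@7 WB@8
I2 ld r2 <- r3: IF@3 ID@6 stall=2 (RAW on I1.r3 (WB@8)) EX@9 MEM@10 WB@11
I3 ld r1 <- r2: IF@6 ID@9 stall=2 (RAW on I2.r2 (WB@11)) EX@12 MEM@13 WB@14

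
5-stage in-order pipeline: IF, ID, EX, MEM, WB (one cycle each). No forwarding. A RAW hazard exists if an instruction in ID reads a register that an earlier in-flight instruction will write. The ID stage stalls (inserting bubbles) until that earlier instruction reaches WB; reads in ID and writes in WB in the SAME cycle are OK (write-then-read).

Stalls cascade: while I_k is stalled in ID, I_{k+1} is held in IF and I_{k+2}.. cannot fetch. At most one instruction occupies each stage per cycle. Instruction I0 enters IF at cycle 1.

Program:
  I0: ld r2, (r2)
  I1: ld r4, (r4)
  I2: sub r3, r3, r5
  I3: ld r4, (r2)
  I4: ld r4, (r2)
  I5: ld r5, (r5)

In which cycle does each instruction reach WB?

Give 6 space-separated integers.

Answer: 5 6 7 8 9 10

Derivation:
I0 ld r2 <- r2: IF@1 ID@2 stall=0 (-) EX@3 MEM@4 WB@5
I1 ld r4 <- r4: IF@2 ID@3 stall=0 (-) EX@4 MEM@5 WB@6
I2 sub r3 <- r3,r5: IF@3 ID@4 stall=0 (-) EX@5 MEM@6 WB@7
I3 ld r4 <- r2: IF@4 ID@5 stall=0 (-) EX@6 MEM@7 WB@8
I4 ld r4 <- r2: IF@5 ID@6 stall=0 (-) EX@7 MEM@8 WB@9
I5 ld r5 <- r5: IF@6 ID@7 stall=0 (-) EX@8 MEM@9 WB@10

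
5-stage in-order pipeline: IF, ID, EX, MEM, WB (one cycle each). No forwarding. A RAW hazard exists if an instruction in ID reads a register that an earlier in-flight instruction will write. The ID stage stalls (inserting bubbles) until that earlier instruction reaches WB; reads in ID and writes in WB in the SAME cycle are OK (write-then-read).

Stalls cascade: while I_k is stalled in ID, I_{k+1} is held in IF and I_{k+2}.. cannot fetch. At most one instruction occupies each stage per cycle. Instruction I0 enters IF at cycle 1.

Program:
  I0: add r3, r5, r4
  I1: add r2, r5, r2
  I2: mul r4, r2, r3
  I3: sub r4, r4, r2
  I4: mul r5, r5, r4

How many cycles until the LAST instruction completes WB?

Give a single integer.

I0 add r3 <- r5,r4: IF@1 ID@2 stall=0 (-) EX@3 MEM@4 WB@5
I1 add r2 <- r5,r2: IF@2 ID@3 stall=0 (-) EX@4 MEM@5 WB@6
I2 mul r4 <- r2,r3: IF@3 ID@4 stall=2 (RAW on I1.r2 (WB@6)) EX@7 MEM@8 WB@9
I3 sub r4 <- r4,r2: IF@4 ID@7 stall=2 (RAW on I2.r4 (WB@9)) EX@10 MEM@11 WB@12
I4 mul r5 <- r5,r4: IF@7 ID@10 stall=2 (RAW on I3.r4 (WB@12)) EX@13 MEM@14 WB@15

Answer: 15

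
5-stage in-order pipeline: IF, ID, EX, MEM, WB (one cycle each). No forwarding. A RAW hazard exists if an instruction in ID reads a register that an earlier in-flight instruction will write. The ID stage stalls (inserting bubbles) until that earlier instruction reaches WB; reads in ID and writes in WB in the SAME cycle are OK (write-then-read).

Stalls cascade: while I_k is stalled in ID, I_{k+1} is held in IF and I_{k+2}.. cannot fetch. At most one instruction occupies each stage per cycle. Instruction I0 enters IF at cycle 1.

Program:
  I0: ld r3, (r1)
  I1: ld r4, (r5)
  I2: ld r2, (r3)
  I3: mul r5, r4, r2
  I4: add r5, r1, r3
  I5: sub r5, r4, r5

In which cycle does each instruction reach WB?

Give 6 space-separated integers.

I0 ld r3 <- r1: IF@1 ID@2 stall=0 (-) EX@3 MEM@4 WB@5
I1 ld r4 <- r5: IF@2 ID@3 stall=0 (-) EX@4 MEM@5 WB@6
I2 ld r2 <- r3: IF@3 ID@4 stall=1 (RAW on I0.r3 (WB@5)) EX@6 MEM@7 WB@8
I3 mul r5 <- r4,r2: IF@4 ID@6 stall=2 (RAW on I2.r2 (WB@8)) EX@9 MEM@10 WB@11
I4 add r5 <- r1,r3: IF@6 ID@9 stall=0 (-) EX@10 MEM@11 WB@12
I5 sub r5 <- r4,r5: IF@9 ID@10 stall=2 (RAW on I4.r5 (WB@12)) EX@13 MEM@14 WB@15

Answer: 5 6 8 11 12 15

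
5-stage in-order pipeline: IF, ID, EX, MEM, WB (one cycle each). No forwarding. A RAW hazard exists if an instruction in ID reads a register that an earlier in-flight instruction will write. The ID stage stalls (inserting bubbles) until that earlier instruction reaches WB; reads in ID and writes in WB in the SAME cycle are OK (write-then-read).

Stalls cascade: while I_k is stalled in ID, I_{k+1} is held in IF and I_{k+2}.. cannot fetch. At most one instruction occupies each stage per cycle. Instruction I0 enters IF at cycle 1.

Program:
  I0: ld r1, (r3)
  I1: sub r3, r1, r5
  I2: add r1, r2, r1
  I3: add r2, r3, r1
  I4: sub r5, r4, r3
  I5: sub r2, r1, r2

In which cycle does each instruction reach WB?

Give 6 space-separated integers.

I0 ld r1 <- r3: IF@1 ID@2 stall=0 (-) EX@3 MEM@4 WB@5
I1 sub r3 <- r1,r5: IF@2 ID@3 stall=2 (RAW on I0.r1 (WB@5)) EX@6 MEM@7 WB@8
I2 add r1 <- r2,r1: IF@3 ID@6 stall=0 (-) EX@7 MEM@8 WB@9
I3 add r2 <- r3,r1: IF@6 ID@7 stall=2 (RAW on I2.r1 (WB@9)) EX@10 MEM@11 WB@12
I4 sub r5 <- r4,r3: IF@7 ID@10 stall=0 (-) EX@11 MEM@12 WB@13
I5 sub r2 <- r1,r2: IF@10 ID@11 stall=1 (RAW on I3.r2 (WB@12)) EX@13 MEM@14 WB@15

Answer: 5 8 9 12 13 15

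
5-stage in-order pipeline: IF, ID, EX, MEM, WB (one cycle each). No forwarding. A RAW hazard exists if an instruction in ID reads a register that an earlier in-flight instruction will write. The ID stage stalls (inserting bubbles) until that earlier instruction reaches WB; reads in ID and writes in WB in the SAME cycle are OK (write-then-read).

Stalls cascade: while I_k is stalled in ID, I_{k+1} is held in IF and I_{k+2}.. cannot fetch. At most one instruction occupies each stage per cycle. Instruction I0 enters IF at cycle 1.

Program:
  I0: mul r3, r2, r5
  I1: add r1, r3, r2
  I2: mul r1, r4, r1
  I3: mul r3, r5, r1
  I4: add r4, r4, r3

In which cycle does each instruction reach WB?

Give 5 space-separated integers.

I0 mul r3 <- r2,r5: IF@1 ID@2 stall=0 (-) EX@3 MEM@4 WB@5
I1 add r1 <- r3,r2: IF@2 ID@3 stall=2 (RAW on I0.r3 (WB@5)) EX@6 MEM@7 WB@8
I2 mul r1 <- r4,r1: IF@3 ID@6 stall=2 (RAW on I1.r1 (WB@8)) EX@9 MEM@10 WB@11
I3 mul r3 <- r5,r1: IF@6 ID@9 stall=2 (RAW on I2.r1 (WB@11)) EX@12 MEM@13 WB@14
I4 add r4 <- r4,r3: IF@9 ID@12 stall=2 (RAW on I3.r3 (WB@14)) EX@15 MEM@16 WB@17

Answer: 5 8 11 14 17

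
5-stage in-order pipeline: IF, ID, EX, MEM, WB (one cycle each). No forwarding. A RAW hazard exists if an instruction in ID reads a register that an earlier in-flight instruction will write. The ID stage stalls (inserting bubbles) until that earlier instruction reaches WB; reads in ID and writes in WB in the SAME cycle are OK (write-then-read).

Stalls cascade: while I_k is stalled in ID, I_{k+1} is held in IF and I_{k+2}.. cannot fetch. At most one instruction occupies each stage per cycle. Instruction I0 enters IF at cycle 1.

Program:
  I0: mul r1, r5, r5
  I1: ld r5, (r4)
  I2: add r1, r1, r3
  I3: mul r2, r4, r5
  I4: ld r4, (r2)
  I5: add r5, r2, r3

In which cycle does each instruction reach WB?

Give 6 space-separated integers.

I0 mul r1 <- r5,r5: IF@1 ID@2 stall=0 (-) EX@3 MEM@4 WB@5
I1 ld r5 <- r4: IF@2 ID@3 stall=0 (-) EX@4 MEM@5 WB@6
I2 add r1 <- r1,r3: IF@3 ID@4 stall=1 (RAW on I0.r1 (WB@5)) EX@6 MEM@7 WB@8
I3 mul r2 <- r4,r5: IF@4 ID@6 stall=0 (-) EX@7 MEM@8 WB@9
I4 ld r4 <- r2: IF@6 ID@7 stall=2 (RAW on I3.r2 (WB@9)) EX@10 MEM@11 WB@12
I5 add r5 <- r2,r3: IF@7 ID@10 stall=0 (-) EX@11 MEM@12 WB@13

Answer: 5 6 8 9 12 13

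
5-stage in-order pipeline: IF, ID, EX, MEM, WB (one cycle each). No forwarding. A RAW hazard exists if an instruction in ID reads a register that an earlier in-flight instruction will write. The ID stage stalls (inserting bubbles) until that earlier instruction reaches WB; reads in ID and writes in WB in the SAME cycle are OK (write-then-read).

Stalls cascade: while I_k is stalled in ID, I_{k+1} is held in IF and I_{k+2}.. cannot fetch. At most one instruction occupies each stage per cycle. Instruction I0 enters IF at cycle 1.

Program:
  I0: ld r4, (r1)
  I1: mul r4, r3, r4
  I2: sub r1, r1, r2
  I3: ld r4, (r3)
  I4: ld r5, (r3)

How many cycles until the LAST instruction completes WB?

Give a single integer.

Answer: 11

Derivation:
I0 ld r4 <- r1: IF@1 ID@2 stall=0 (-) EX@3 MEM@4 WB@5
I1 mul r4 <- r3,r4: IF@2 ID@3 stall=2 (RAW on I0.r4 (WB@5)) EX@6 MEM@7 WB@8
I2 sub r1 <- r1,r2: IF@3 ID@6 stall=0 (-) EX@7 MEM@8 WB@9
I3 ld r4 <- r3: IF@6 ID@7 stall=0 (-) EX@8 MEM@9 WB@10
I4 ld r5 <- r3: IF@7 ID@8 stall=0 (-) EX@9 MEM@10 WB@11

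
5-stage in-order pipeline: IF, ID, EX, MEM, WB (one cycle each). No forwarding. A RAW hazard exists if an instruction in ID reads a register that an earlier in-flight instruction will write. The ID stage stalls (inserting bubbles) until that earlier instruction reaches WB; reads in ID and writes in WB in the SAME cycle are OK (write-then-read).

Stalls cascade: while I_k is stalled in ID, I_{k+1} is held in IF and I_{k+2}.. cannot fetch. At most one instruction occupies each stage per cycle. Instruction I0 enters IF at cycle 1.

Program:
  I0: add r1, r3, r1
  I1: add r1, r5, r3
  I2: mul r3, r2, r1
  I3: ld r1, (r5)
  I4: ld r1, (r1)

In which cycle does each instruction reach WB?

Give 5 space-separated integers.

I0 add r1 <- r3,r1: IF@1 ID@2 stall=0 (-) EX@3 MEM@4 WB@5
I1 add r1 <- r5,r3: IF@2 ID@3 stall=0 (-) EX@4 MEM@5 WB@6
I2 mul r3 <- r2,r1: IF@3 ID@4 stall=2 (RAW on I1.r1 (WB@6)) EX@7 MEM@8 WB@9
I3 ld r1 <- r5: IF@4 ID@7 stall=0 (-) EX@8 MEM@9 WB@10
I4 ld r1 <- r1: IF@7 ID@8 stall=2 (RAW on I3.r1 (WB@10)) EX@11 MEM@12 WB@13

Answer: 5 6 9 10 13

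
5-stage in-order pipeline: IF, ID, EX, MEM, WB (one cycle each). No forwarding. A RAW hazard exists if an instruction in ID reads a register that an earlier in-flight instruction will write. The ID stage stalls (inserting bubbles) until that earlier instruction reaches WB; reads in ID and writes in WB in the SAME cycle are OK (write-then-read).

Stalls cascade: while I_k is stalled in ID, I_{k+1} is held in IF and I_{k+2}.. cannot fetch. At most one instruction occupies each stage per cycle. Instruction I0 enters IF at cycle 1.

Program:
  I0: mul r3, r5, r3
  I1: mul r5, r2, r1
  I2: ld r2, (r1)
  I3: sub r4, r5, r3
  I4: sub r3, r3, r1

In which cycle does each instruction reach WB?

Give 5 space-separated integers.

Answer: 5 6 7 9 10

Derivation:
I0 mul r3 <- r5,r3: IF@1 ID@2 stall=0 (-) EX@3 MEM@4 WB@5
I1 mul r5 <- r2,r1: IF@2 ID@3 stall=0 (-) EX@4 MEM@5 WB@6
I2 ld r2 <- r1: IF@3 ID@4 stall=0 (-) EX@5 MEM@6 WB@7
I3 sub r4 <- r5,r3: IF@4 ID@5 stall=1 (RAW on I1.r5 (WB@6)) EX@7 MEM@8 WB@9
I4 sub r3 <- r3,r1: IF@5 ID@7 stall=0 (-) EX@8 MEM@9 WB@10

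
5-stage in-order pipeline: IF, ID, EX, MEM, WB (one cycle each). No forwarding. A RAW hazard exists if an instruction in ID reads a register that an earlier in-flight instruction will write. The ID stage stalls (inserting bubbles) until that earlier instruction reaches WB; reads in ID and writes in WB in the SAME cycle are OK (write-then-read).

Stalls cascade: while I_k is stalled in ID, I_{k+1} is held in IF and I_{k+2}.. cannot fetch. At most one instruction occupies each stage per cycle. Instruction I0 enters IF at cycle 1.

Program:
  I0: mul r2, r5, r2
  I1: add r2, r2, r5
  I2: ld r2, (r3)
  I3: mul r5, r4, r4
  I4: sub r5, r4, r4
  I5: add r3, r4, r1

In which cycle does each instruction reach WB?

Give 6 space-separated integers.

I0 mul r2 <- r5,r2: IF@1 ID@2 stall=0 (-) EX@3 MEM@4 WB@5
I1 add r2 <- r2,r5: IF@2 ID@3 stall=2 (RAW on I0.r2 (WB@5)) EX@6 MEM@7 WB@8
I2 ld r2 <- r3: IF@3 ID@6 stall=0 (-) EX@7 MEM@8 WB@9
I3 mul r5 <- r4,r4: IF@6 ID@7 stall=0 (-) EX@8 MEM@9 WB@10
I4 sub r5 <- r4,r4: IF@7 ID@8 stall=0 (-) EX@9 MEM@10 WB@11
I5 add r3 <- r4,r1: IF@8 ID@9 stall=0 (-) EX@10 MEM@11 WB@12

Answer: 5 8 9 10 11 12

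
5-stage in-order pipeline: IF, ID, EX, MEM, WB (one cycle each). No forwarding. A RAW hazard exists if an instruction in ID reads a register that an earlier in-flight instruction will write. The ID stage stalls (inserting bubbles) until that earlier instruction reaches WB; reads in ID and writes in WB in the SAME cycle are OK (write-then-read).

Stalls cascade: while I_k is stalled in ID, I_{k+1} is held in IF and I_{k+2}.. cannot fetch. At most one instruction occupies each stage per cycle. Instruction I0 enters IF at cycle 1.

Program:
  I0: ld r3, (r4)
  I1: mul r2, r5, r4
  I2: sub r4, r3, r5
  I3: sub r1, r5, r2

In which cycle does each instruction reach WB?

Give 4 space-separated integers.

Answer: 5 6 8 9

Derivation:
I0 ld r3 <- r4: IF@1 ID@2 stall=0 (-) EX@3 MEM@4 WB@5
I1 mul r2 <- r5,r4: IF@2 ID@3 stall=0 (-) EX@4 MEM@5 WB@6
I2 sub r4 <- r3,r5: IF@3 ID@4 stall=1 (RAW on I0.r3 (WB@5)) EX@6 MEM@7 WB@8
I3 sub r1 <- r5,r2: IF@4 ID@6 stall=0 (-) EX@7 MEM@8 WB@9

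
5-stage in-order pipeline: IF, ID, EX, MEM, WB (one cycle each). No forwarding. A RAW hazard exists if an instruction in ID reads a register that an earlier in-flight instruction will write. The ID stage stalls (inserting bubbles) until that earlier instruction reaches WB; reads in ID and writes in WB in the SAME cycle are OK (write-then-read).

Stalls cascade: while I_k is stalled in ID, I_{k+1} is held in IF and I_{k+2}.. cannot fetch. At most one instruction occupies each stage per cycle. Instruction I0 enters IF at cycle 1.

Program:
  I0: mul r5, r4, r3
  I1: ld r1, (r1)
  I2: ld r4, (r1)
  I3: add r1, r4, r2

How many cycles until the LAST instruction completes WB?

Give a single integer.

Answer: 12

Derivation:
I0 mul r5 <- r4,r3: IF@1 ID@2 stall=0 (-) EX@3 MEM@4 WB@5
I1 ld r1 <- r1: IF@2 ID@3 stall=0 (-) EX@4 MEM@5 WB@6
I2 ld r4 <- r1: IF@3 ID@4 stall=2 (RAW on I1.r1 (WB@6)) EX@7 MEM@8 WB@9
I3 add r1 <- r4,r2: IF@4 ID@7 stall=2 (RAW on I2.r4 (WB@9)) EX@10 MEM@11 WB@12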